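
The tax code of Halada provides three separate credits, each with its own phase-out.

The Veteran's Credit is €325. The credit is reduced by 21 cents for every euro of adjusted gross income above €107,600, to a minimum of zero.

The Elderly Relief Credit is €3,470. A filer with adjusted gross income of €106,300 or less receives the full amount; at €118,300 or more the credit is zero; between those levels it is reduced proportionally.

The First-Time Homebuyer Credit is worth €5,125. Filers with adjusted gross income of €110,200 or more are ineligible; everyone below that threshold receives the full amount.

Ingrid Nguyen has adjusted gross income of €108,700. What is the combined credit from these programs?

Veteran's Credit: 21% of the €1,100 excess over €107,600 is €231; credit = €325 − €231 = €94.
Elderly Relief Credit: €108,700 is €2,400 into a €12,000 phase-out range, leaving 9,600/12,000 of the credit: €3,470 × 9,600/12,000 = €2,776.
First-Time Homebuyer Credit: €108,700 is below the €110,200 cutoff, so the full €5,125 applies.
Total: €94 + €2,776 + €5,125 = €7,995.

€7,995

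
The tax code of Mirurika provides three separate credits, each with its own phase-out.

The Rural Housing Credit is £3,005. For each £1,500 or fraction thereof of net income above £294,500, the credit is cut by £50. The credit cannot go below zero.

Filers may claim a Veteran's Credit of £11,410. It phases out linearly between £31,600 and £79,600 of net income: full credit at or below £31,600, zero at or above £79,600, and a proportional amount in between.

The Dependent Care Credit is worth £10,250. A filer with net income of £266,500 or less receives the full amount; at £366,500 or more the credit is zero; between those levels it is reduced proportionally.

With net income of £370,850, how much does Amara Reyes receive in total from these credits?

£455

Rural Housing Credit: income exceeds £294,500 by £76,350, which is 51 full-or-partial £1,500 increments; reduction = 51 × £50 = £2,550, leaving £455.
Veteran's Credit: £370,850 is at or above £79,600, so the credit is £0.
Dependent Care Credit: £370,850 is at or above £366,500, so the credit is £0.
Total: £455 + £0 + £0 = £455.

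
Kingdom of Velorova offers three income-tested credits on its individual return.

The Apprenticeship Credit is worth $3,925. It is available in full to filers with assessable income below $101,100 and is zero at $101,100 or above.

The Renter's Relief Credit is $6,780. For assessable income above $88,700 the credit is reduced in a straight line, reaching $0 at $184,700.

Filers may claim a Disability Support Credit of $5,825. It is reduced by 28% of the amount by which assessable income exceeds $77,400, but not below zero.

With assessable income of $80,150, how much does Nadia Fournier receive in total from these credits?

Apprenticeship Credit: $80,150 is below the $101,100 cutoff, so the full $3,925 applies.
Renter's Relief Credit: $80,150 is at or below the $88,700 threshold, so the full $6,780 applies.
Disability Support Credit: 28% of the $2,750 excess over $77,400 is $770; credit = $5,825 − $770 = $5,055.
Total: $3,925 + $6,780 + $5,055 = $15,760.

$15,760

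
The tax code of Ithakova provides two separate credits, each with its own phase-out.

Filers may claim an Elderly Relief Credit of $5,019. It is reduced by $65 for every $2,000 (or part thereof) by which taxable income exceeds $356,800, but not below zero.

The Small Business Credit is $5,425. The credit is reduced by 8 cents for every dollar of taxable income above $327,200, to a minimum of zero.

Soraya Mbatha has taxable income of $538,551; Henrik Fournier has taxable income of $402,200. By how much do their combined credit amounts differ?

$3,524

Soraya ($538,551): Elderly Relief Credit: income exceeds $356,800 by $181,751 → 91 increments × $65 = $5,915 ≥ base, so the credit is $0. Small Business Credit: 8% of the $211,351 excess over $327,200 is $16,908.08 ≥ base, so the credit is $0. total $0 + $0 = $0
Henrik ($402,200): Elderly Relief Credit: income exceeds $356,800 by $45,400, which is 23 full-or-partial $2,000 increments; reduction = 23 × $65 = $1,495, leaving $3,524. Small Business Credit: 8% of the $75,000 excess over $327,200 is $6,000 ≥ base, so the credit is $0. total $3,524 + $0 = $3,524
Difference: |$0 − $3,524| = $3,524.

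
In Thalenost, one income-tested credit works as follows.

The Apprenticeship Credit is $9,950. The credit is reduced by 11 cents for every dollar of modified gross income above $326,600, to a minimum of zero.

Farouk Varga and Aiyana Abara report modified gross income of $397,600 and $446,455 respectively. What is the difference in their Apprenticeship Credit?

$2,140

Farouk ($397,600): Apprenticeship Credit: 11% of the $71,000 excess over $326,600 is $7,810; credit = $9,950 − $7,810 = $2,140.
Aiyana ($446,455): Apprenticeship Credit: 11% of the $119,855 excess over $326,600 is $13,184.05 ≥ base, so the credit is $0.
Difference: |$2,140 − $0| = $2,140.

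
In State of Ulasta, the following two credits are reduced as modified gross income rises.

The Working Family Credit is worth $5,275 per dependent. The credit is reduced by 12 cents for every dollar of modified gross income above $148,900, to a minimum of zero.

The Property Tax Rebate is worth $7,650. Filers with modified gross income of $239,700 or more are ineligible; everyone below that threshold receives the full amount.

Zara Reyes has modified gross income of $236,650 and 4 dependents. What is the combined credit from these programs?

Working Family Credit: base = 4 × $5,275 = $21,100. 12% of the $87,750 excess over $148,900 is $10,530; credit = $21,100 − $10,530 = $10,570.
Property Tax Rebate: $236,650 is below the $239,700 cutoff, so the full $7,650 applies.
Total: $10,570 + $7,650 = $18,220.

$18,220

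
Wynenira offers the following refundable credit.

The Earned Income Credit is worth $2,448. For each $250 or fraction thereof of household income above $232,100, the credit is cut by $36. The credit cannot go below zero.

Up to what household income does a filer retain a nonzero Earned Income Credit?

$248,850

After 67 increments the reduction is 67 × $36 = $2,412, leaving $36; one more increment wipes it out. Increment 67 ends at excess 67 × $250 = $16,750, so the highest qualifying income is $232,100 + $16,750 = $248,850.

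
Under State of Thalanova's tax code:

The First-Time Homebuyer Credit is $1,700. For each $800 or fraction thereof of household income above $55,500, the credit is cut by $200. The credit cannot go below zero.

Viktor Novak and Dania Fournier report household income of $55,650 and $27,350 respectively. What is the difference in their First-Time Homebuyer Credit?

Viktor ($55,650): First-Time Homebuyer Credit: income exceeds $55,500 by $150, which is 1 full-or-partial $800 increment; reduction = 1 × $200 = $200, leaving $1,500.
Dania ($27,350): First-Time Homebuyer Credit: $27,350 is at or below the $55,500 threshold, so the full $1,700 applies.
Difference: |$1,500 − $1,700| = $200.

$200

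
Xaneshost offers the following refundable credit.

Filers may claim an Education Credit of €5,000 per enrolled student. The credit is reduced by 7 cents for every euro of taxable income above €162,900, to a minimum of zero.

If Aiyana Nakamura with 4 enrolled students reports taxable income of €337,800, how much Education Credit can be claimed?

Education Credit: base = 4 × €5,000 = €20,000. 7% of the €174,900 excess over €162,900 is €12,243; credit = €20,000 − €12,243 = €7,757.

€7,757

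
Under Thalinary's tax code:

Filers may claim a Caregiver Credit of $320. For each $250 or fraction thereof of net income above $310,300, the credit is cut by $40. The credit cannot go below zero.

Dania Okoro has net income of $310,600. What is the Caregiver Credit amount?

Caregiver Credit: income exceeds $310,300 by $300, which is 2 full-or-partial $250 increments; reduction = 2 × $40 = $80, leaving $240.

$240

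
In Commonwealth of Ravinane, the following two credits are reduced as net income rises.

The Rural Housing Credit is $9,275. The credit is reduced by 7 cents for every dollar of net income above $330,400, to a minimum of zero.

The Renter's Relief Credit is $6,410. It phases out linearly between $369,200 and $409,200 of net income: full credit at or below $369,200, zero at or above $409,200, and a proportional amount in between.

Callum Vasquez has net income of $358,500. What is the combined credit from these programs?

Rural Housing Credit: 7% of the $28,100 excess over $330,400 is $1,967; credit = $9,275 − $1,967 = $7,308.
Renter's Relief Credit: $358,500 is at or below the $369,200 threshold, so the full $6,410 applies.
Total: $7,308 + $6,410 = $13,718.

$13,718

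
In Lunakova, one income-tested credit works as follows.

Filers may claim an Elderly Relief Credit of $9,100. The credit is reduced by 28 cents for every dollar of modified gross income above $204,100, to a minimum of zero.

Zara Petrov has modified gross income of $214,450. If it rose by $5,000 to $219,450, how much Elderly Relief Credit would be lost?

$1,400

At $214,450 — 28% of the $10,350 excess over $204,100 is $2,898; credit = $9,100 − $2,898 = $6,202.
At $219,450 — 28% of the $15,350 excess over $204,100 is $4,298; credit = $9,100 − $4,298 = $4,802.
Lost: $6,202 − $4,802 = $1,400.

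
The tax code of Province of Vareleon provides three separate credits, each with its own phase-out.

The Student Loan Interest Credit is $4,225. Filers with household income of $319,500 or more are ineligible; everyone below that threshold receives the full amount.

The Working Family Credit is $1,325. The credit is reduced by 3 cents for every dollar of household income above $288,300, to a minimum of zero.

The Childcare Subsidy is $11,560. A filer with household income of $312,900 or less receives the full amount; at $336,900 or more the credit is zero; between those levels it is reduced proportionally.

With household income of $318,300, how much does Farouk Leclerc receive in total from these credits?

Student Loan Interest Credit: $318,300 is below the $319,500 cutoff, so the full $4,225 applies.
Working Family Credit: 3% of the $30,000 excess over $288,300 is $900; credit = $1,325 − $900 = $425.
Childcare Subsidy: $318,300 is $5,400 into a $24,000 phase-out range, leaving 18,600/24,000 of the credit: $11,560 × 18,600/24,000 = $8,959.
Total: $4,225 + $425 + $8,959 = $13,609.

$13,609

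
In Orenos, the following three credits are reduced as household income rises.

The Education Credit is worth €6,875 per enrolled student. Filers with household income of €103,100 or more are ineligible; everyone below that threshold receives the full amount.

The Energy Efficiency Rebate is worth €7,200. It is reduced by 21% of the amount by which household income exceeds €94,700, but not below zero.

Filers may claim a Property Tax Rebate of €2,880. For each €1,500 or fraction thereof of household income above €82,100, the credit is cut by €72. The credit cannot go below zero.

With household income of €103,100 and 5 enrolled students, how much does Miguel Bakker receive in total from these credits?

Education Credit: base = 5 × €6,875 = €34,375. €103,100 meets or exceeds the €103,100 cutoff, so the credit is €0.
Energy Efficiency Rebate: 21% of the €8,400 excess over €94,700 is €1,764; credit = €7,200 − €1,764 = €5,436.
Property Tax Rebate: income exceeds €82,100 by €21,000, which is 14 full-or-partial €1,500 increments; reduction = 14 × €72 = €1,008, leaving €1,872.
Total: €0 + €5,436 + €1,872 = €7,308.

€7,308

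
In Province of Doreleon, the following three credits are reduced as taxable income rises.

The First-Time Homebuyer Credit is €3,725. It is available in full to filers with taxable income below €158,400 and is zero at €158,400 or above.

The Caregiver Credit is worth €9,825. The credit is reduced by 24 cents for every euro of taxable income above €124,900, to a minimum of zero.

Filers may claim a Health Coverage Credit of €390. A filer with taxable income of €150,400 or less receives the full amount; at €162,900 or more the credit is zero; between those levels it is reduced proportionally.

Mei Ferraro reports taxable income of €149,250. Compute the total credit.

€8,096

First-Time Homebuyer Credit: €149,250 is below the €158,400 cutoff, so the full €3,725 applies.
Caregiver Credit: 24% of the €24,350 excess over €124,900 is €5,844; credit = €9,825 − €5,844 = €3,981.
Health Coverage Credit: €149,250 is at or below the €150,400 threshold, so the full €390 applies.
Total: €3,725 + €3,981 + €390 = €8,096.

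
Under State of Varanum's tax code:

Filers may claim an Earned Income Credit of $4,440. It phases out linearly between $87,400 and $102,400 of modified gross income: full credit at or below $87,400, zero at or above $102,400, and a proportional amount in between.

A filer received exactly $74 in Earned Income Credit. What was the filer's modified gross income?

$74 is 74/4,440 of the full $4,440, so 4,366/4,440 of the $15,000 range has been used: income = $87,400 + $15,000 × 4,366/4,440 = $102,150.

$102,150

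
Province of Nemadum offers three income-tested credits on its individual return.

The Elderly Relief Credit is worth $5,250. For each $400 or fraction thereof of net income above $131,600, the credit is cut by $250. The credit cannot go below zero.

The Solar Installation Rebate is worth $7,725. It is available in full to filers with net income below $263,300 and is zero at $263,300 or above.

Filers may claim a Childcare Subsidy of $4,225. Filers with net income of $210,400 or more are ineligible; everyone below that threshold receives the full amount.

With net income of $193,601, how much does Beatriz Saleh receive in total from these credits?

Elderly Relief Credit: income exceeds $131,600 by $62,001 → 156 increments × $250 = $39,000 ≥ base, so the credit is $0.
Solar Installation Rebate: $193,601 is below the $263,300 cutoff, so the full $7,725 applies.
Childcare Subsidy: $193,601 is below the $210,400 cutoff, so the full $4,225 applies.
Total: $0 + $7,725 + $4,225 = $11,950.

$11,950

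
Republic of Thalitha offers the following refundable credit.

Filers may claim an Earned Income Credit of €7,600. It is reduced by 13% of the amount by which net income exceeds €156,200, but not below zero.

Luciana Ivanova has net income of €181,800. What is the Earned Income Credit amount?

Earned Income Credit: 13% of the €25,600 excess over €156,200 is €3,328; credit = €7,600 − €3,328 = €4,272.

€4,272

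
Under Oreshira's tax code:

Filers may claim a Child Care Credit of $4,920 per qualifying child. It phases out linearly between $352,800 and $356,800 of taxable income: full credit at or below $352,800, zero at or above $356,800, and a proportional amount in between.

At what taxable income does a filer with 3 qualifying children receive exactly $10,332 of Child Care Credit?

Full credit = 3 × $4,920 = $14,760.
$10,332 is 10,332/14,760 of the full $14,760, so 4,428/14,760 of the $4,000 range has been used: income = $352,800 + $4,000 × 4,428/14,760 = $354,000.

$354,000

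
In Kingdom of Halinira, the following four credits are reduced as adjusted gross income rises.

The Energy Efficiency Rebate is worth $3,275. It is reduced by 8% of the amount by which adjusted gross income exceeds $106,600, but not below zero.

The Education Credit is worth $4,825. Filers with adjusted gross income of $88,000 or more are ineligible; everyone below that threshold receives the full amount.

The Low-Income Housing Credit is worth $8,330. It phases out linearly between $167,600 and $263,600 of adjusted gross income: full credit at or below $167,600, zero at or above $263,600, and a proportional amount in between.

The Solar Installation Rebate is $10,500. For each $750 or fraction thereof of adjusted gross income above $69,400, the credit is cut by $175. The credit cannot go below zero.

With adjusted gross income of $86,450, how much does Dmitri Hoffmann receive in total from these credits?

Energy Efficiency Rebate: $86,450 is at or below the $106,600 threshold, so the full $3,275 applies.
Education Credit: $86,450 is below the $88,000 cutoff, so the full $4,825 applies.
Low-Income Housing Credit: $86,450 is at or below the $167,600 threshold, so the full $8,330 applies.
Solar Installation Rebate: income exceeds $69,400 by $17,050, which is 23 full-or-partial $750 increments; reduction = 23 × $175 = $4,025, leaving $6,475.
Total: $3,275 + $4,825 + $8,330 + $6,475 = $22,905.

$22,905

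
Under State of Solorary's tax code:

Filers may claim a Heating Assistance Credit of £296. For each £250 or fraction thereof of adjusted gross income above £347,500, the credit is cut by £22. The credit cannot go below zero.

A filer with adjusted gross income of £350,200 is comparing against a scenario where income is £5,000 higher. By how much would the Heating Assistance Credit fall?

At £350,200 — income exceeds £347,500 by £2,700, which is 11 full-or-partial £250 increments; reduction = 11 × £22 = £242, leaving £54.
At £355,200 — income exceeds £347,500 by £7,700 → 31 increments × £22 = £682 ≥ base, so the credit is £0.
Lost: £54 − £0 = £54.

£54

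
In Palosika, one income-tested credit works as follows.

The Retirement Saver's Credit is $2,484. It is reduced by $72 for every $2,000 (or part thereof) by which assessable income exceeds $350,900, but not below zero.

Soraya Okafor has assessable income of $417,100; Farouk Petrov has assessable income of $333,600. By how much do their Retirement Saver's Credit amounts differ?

Soraya ($417,100): Retirement Saver's Credit: income exceeds $350,900 by $66,200, which is 34 full-or-partial $2,000 increments; reduction = 34 × $72 = $2,448, leaving $36.
Farouk ($333,600): Retirement Saver's Credit: $333,600 is at or below the $350,900 threshold, so the full $2,484 applies.
Difference: |$36 − $2,484| = $2,448.

$2,448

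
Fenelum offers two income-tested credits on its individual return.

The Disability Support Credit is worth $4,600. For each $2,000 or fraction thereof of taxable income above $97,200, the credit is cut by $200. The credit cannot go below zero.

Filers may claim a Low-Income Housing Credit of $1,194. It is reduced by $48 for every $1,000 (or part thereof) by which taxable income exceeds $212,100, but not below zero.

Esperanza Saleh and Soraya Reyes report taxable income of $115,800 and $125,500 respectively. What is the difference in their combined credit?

Esperanza ($115,800): Disability Support Credit: income exceeds $97,200 by $18,600, which is 10 full-or-partial $2,000 increments; reduction = 10 × $200 = $2,000, leaving $2,600. Low-Income Housing Credit: $115,800 is at or below the $212,100 threshold, so the full $1,194 applies. total $2,600 + $1,194 = $3,794
Soraya ($125,500): Disability Support Credit: income exceeds $97,200 by $28,300, which is 15 full-or-partial $2,000 increments; reduction = 15 × $200 = $3,000, leaving $1,600. Low-Income Housing Credit: $125,500 is at or below the $212,100 threshold, so the full $1,194 applies. total $1,600 + $1,194 = $2,794
Difference: |$3,794 − $2,794| = $1,000.

$1,000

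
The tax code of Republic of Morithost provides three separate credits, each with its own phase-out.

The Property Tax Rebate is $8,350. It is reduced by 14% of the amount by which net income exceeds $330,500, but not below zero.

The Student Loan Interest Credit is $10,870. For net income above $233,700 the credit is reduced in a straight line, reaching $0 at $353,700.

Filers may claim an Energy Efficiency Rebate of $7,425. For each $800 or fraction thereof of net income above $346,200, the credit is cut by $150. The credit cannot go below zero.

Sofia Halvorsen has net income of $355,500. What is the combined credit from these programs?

$10,475

Property Tax Rebate: 14% of the $25,000 excess over $330,500 is $3,500; credit = $8,350 − $3,500 = $4,850.
Student Loan Interest Credit: $355,500 is at or above $353,700, so the credit is $0.
Energy Efficiency Rebate: income exceeds $346,200 by $9,300, which is 12 full-or-partial $800 increments; reduction = 12 × $150 = $1,800, leaving $5,625.
Total: $4,850 + $0 + $5,625 = $10,475.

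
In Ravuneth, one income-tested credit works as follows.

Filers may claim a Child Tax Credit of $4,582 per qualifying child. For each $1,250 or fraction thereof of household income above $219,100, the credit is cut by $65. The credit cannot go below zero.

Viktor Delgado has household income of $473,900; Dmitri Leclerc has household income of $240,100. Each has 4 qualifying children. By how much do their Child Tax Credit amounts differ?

Viktor ($473,900): Child Tax Credit: base = 4 × $4,582 = $18,328. income exceeds $219,100 by $254,800, which is 204 full-or-partial $1,250 increments; reduction = 204 × $65 = $13,260, leaving $5,068.
Dmitri ($240,100): Child Tax Credit: base = 4 × $4,582 = $18,328. income exceeds $219,100 by $21,000, which is 17 full-or-partial $1,250 increments; reduction = 17 × $65 = $1,105, leaving $17,223.
Difference: |$5,068 − $17,223| = $12,155.

$12,155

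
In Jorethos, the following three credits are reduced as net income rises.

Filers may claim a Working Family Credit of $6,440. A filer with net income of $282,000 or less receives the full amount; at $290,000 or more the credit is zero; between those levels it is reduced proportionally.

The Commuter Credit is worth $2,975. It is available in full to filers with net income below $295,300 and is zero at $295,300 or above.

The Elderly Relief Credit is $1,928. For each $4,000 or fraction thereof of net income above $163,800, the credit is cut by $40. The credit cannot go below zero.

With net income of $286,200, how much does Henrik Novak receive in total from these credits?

$6,722

Working Family Credit: $286,200 is $4,200 into a $8,000 phase-out range, leaving 3,800/8,000 of the credit: $6,440 × 3,800/8,000 = $3,059.
Commuter Credit: $286,200 is below the $295,300 cutoff, so the full $2,975 applies.
Elderly Relief Credit: income exceeds $163,800 by $122,400, which is 31 full-or-partial $4,000 increments; reduction = 31 × $40 = $1,240, leaving $688.
Total: $3,059 + $2,975 + $688 = $6,722.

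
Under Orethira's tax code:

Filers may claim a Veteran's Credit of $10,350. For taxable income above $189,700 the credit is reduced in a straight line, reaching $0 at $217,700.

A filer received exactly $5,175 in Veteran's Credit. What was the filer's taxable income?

$5,175 is 5,175/10,350 of the full $10,350, so 5,175/10,350 of the $28,000 range has been used: income = $189,700 + $28,000 × 5,175/10,350 = $203,700.

$203,700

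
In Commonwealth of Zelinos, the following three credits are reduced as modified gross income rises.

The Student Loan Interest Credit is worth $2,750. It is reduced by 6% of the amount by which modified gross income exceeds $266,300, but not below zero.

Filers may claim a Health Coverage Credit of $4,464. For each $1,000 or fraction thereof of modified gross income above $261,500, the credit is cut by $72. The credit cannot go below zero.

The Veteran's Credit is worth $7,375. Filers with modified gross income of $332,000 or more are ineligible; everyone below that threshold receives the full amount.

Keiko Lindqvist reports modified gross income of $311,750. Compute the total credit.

Student Loan Interest Credit: 6% of the $45,450 excess over $266,300 is $2,727; credit = $2,750 − $2,727 = $23.
Health Coverage Credit: income exceeds $261,500 by $50,250, which is 51 full-or-partial $1,000 increments; reduction = 51 × $72 = $3,672, leaving $792.
Veteran's Credit: $311,750 is below the $332,000 cutoff, so the full $7,375 applies.
Total: $23 + $792 + $7,375 = $8,190.

$8,190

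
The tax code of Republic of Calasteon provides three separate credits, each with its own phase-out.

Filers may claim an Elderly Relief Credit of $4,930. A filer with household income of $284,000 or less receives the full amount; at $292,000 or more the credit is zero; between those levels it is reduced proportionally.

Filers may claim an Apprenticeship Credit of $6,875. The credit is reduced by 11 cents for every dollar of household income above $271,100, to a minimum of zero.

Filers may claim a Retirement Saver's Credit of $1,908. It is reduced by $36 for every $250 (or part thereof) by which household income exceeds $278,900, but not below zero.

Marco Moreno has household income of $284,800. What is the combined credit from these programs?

Elderly Relief Credit: $284,800 is $800 into a $8,000 phase-out range, leaving 7,200/8,000 of the credit: $4,930 × 7,200/8,000 = $4,437.
Apprenticeship Credit: 11% of the $13,700 excess over $271,100 is $1,507; credit = $6,875 − $1,507 = $5,368.
Retirement Saver's Credit: income exceeds $278,900 by $5,900, which is 24 full-or-partial $250 increments; reduction = 24 × $36 = $864, leaving $1,044.
Total: $4,437 + $5,368 + $1,044 = $10,849.

$10,849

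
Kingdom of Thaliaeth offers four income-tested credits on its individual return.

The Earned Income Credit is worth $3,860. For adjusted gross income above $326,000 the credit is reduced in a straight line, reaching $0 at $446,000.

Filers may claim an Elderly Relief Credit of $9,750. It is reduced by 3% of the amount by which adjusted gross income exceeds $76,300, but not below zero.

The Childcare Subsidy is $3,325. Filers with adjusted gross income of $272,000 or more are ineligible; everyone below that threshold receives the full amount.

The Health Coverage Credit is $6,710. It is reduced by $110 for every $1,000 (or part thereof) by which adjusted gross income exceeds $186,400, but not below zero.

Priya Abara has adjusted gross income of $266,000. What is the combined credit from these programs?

Earned Income Credit: $266,000 is at or below the $326,000 threshold, so the full $3,860 applies.
Elderly Relief Credit: 3% of the $189,700 excess over $76,300 is $5,691; credit = $9,750 − $5,691 = $4,059.
Childcare Subsidy: $266,000 is below the $272,000 cutoff, so the full $3,325 applies.
Health Coverage Credit: income exceeds $186,400 by $79,600 → 80 increments × $110 = $8,800 ≥ base, so the credit is $0.
Total: $3,860 + $4,059 + $3,325 + $0 = $11,244.

$11,244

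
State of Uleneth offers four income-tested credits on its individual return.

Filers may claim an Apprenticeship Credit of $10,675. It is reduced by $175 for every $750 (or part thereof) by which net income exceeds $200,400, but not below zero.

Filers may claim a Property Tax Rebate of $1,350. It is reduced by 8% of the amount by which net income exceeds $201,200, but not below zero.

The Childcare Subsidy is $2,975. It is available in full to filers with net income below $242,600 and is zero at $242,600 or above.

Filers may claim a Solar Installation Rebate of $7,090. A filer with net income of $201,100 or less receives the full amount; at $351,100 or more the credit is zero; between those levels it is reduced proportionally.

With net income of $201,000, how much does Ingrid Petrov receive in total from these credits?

Apprenticeship Credit: income exceeds $200,400 by $600, which is 1 full-or-partial $750 increment; reduction = 1 × $175 = $175, leaving $10,500.
Property Tax Rebate: $201,000 is at or below the $201,200 threshold, so the full $1,350 applies.
Childcare Subsidy: $201,000 is below the $242,600 cutoff, so the full $2,975 applies.
Solar Installation Rebate: $201,000 is at or below the $201,100 threshold, so the full $7,090 applies.
Total: $10,500 + $1,350 + $2,975 + $7,090 = $21,915.

$21,915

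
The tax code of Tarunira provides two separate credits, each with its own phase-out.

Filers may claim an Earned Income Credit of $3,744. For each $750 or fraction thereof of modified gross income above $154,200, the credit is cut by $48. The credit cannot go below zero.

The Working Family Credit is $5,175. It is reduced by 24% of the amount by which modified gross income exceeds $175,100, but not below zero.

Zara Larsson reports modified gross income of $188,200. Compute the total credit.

Earned Income Credit: income exceeds $154,200 by $34,000, which is 46 full-or-partial $750 increments; reduction = 46 × $48 = $2,208, leaving $1,536.
Working Family Credit: 24% of the $13,100 excess over $175,100 is $3,144; credit = $5,175 − $3,144 = $2,031.
Total: $1,536 + $2,031 = $3,567.

$3,567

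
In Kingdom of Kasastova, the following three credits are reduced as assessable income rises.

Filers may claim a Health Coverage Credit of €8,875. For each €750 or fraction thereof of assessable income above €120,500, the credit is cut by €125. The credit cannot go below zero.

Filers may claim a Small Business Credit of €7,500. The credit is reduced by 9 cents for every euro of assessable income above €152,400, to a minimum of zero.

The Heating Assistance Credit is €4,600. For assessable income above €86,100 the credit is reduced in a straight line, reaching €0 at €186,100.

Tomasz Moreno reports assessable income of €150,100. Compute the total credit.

Health Coverage Credit: income exceeds €120,500 by €29,600, which is 40 full-or-partial €750 increments; reduction = 40 × €125 = €5,000, leaving €3,875.
Small Business Credit: €150,100 is at or below the €152,400 threshold, so the full €7,500 applies.
Heating Assistance Credit: €150,100 is €64,000 into a €100,000 phase-out range, leaving 36,000/100,000 of the credit: €4,600 × 36,000/100,000 = €1,656.
Total: €3,875 + €7,500 + €1,656 = €13,031.

€13,031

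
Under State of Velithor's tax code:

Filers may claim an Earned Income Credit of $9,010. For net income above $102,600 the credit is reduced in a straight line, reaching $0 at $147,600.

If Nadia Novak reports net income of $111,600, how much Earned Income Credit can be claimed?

$7,208

Earned Income Credit: $111,600 is $9,000 into a $45,000 phase-out range, leaving 36,000/45,000 of the credit: $9,010 × 36,000/45,000 = $7,208.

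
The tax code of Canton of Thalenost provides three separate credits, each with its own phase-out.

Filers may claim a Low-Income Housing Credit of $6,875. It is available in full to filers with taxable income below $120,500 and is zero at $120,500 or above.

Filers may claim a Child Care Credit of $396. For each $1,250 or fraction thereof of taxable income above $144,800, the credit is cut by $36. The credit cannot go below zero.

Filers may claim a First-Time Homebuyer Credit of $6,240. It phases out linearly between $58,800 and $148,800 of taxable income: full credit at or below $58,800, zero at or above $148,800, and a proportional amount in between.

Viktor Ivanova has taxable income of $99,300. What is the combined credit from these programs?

Low-Income Housing Credit: $99,300 is below the $120,500 cutoff, so the full $6,875 applies.
Child Care Credit: $99,300 is at or below the $144,800 threshold, so the full $396 applies.
First-Time Homebuyer Credit: $99,300 is $40,500 into a $90,000 phase-out range, leaving 49,500/90,000 of the credit: $6,240 × 49,500/90,000 = $3,432.
Total: $6,875 + $396 + $3,432 = $10,703.

$10,703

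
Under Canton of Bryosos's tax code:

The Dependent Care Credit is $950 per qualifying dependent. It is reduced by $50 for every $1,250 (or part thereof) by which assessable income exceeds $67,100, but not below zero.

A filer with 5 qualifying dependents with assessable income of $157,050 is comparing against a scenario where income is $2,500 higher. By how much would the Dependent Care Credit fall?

At $157,050 — base = 5 × $950 = $4,750. income exceeds $67,100 by $89,950, which is 72 full-or-partial $1,250 increments; reduction = 72 × $50 = $3,600, leaving $1,150.
At $159,550 — base = 5 × $950 = $4,750. income exceeds $67,100 by $92,450, which is 74 full-or-partial $1,250 increments; reduction = 74 × $50 = $3,700, leaving $1,050.
Lost: $1,150 − $1,050 = $100.

$100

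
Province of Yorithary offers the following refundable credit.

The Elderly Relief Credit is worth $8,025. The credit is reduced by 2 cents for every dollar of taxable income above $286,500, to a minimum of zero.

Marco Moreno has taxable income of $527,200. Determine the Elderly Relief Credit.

Elderly Relief Credit: 2% of the $240,700 excess over $286,500 is $4,814; credit = $8,025 − $4,814 = $3,211.

$3,211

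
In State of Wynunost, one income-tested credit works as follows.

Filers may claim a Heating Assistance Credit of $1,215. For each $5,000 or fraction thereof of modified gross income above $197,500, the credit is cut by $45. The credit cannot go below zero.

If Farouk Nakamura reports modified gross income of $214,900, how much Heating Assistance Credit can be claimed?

$1,035

Heating Assistance Credit: income exceeds $197,500 by $17,400, which is 4 full-or-partial $5,000 increments; reduction = 4 × $45 = $180, leaving $1,035.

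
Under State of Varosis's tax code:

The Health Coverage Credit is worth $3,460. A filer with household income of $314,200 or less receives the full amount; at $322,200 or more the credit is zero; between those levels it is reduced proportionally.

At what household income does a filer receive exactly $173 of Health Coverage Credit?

$173 is 173/3,460 of the full $3,460, so 3,287/3,460 of the $8,000 range has been used: income = $314,200 + $8,000 × 3,287/3,460 = $321,800.

$321,800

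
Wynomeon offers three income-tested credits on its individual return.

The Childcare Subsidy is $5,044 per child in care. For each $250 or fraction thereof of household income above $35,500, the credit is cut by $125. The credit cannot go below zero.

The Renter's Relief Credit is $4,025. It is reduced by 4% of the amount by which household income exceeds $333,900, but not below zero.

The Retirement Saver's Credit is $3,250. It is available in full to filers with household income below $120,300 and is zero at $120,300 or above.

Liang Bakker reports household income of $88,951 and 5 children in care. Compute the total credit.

Childcare Subsidy: base = 5 × $5,044 = $25,220. income exceeds $35,500 by $53,451 → 214 increments × $125 = $26,750 ≥ base, so the credit is $0.
Renter's Relief Credit: $88,951 is at or below the $333,900 threshold, so the full $4,025 applies.
Retirement Saver's Credit: $88,951 is below the $120,300 cutoff, so the full $3,250 applies.
Total: $0 + $4,025 + $3,250 = $7,275.

$7,275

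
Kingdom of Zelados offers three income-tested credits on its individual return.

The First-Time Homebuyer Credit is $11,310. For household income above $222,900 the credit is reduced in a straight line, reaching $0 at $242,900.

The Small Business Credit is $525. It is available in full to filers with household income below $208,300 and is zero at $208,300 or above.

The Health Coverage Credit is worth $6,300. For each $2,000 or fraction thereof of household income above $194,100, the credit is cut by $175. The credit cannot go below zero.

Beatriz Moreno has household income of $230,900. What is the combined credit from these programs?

$9,761

First-Time Homebuyer Credit: $230,900 is $8,000 into a $20,000 phase-out range, leaving 12,000/20,000 of the credit: $11,310 × 12,000/20,000 = $6,786.
Small Business Credit: $230,900 meets or exceeds the $208,300 cutoff, so the credit is $0.
Health Coverage Credit: income exceeds $194,100 by $36,800, which is 19 full-or-partial $2,000 increments; reduction = 19 × $175 = $3,325, leaving $2,975.
Total: $6,786 + $0 + $2,975 = $9,761.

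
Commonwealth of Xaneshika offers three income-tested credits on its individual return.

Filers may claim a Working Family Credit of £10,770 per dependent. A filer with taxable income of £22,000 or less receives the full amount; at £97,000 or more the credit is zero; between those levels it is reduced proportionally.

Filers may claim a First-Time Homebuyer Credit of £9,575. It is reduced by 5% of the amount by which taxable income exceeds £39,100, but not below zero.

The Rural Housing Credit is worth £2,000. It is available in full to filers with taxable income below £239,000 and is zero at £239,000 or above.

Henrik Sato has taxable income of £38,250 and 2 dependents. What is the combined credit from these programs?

£28,448

Working Family Credit: base = 2 × £10,770 = £21,540. £38,250 is £16,250 into a £75,000 phase-out range, leaving 58,750/75,000 of the credit: £21,540 × 58,750/75,000 = £16,873.
First-Time Homebuyer Credit: £38,250 is at or below the £39,100 threshold, so the full £9,575 applies.
Rural Housing Credit: £38,250 is below the £239,000 cutoff, so the full £2,000 applies.
Total: £16,873 + £9,575 + £2,000 = £28,448.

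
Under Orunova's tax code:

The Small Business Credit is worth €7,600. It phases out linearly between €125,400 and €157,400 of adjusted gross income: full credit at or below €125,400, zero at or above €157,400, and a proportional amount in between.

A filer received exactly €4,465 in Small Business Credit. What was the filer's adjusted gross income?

€4,465 is 4,465/7,600 of the full €7,600, so 3,135/7,600 of the €32,000 range has been used: income = €125,400 + €32,000 × 3,135/7,600 = €138,600.

€138,600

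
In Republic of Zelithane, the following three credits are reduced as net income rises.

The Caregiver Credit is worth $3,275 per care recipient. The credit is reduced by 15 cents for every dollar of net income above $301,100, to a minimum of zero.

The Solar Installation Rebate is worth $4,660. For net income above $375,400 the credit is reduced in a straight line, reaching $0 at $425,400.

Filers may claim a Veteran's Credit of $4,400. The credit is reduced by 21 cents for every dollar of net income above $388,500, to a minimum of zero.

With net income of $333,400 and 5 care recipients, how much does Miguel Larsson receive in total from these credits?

$20,590

Caregiver Credit: base = 5 × $3,275 = $16,375. 15% of the $32,300 excess over $301,100 is $4,845; credit = $16,375 − $4,845 = $11,530.
Solar Installation Rebate: $333,400 is at or below the $375,400 threshold, so the full $4,660 applies.
Veteran's Credit: $333,400 is at or below the $388,500 threshold, so the full $4,400 applies.
Total: $11,530 + $4,660 + $4,400 = $20,590.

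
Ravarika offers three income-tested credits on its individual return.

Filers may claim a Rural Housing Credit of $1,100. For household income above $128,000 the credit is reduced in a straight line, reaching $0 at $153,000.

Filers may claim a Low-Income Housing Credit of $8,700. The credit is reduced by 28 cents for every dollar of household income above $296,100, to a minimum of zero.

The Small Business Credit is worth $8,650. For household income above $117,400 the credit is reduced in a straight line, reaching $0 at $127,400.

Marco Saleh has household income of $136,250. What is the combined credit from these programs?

$9,437

Rural Housing Credit: $136,250 is $8,250 into a $25,000 phase-out range, leaving 16,750/25,000 of the credit: $1,100 × 16,750/25,000 = $737.
Low-Income Housing Credit: $136,250 is at or below the $296,100 threshold, so the full $8,700 applies.
Small Business Credit: $136,250 is at or above $127,400, so the credit is $0.
Total: $737 + $8,700 + $0 = $9,437.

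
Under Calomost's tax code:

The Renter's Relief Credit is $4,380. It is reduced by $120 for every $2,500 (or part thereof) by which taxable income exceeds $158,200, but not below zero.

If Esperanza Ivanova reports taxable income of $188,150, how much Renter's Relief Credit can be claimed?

$2,940

Renter's Relief Credit: income exceeds $158,200 by $29,950, which is 12 full-or-partial $2,500 increments; reduction = 12 × $120 = $1,440, leaving $2,940.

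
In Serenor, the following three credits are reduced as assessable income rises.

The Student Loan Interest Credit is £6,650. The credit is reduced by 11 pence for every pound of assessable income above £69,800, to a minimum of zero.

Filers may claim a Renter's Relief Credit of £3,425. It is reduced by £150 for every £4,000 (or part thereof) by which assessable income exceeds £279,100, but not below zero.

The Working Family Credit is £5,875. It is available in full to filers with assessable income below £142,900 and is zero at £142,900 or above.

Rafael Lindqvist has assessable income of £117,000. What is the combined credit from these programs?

Student Loan Interest Credit: 11% of the £47,200 excess over £69,800 is £5,192; credit = £6,650 − £5,192 = £1,458.
Renter's Relief Credit: £117,000 is at or below the £279,100 threshold, so the full £3,425 applies.
Working Family Credit: £117,000 is below the £142,900 cutoff, so the full £5,875 applies.
Total: £1,458 + £3,425 + £5,875 = £10,758.

£10,758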